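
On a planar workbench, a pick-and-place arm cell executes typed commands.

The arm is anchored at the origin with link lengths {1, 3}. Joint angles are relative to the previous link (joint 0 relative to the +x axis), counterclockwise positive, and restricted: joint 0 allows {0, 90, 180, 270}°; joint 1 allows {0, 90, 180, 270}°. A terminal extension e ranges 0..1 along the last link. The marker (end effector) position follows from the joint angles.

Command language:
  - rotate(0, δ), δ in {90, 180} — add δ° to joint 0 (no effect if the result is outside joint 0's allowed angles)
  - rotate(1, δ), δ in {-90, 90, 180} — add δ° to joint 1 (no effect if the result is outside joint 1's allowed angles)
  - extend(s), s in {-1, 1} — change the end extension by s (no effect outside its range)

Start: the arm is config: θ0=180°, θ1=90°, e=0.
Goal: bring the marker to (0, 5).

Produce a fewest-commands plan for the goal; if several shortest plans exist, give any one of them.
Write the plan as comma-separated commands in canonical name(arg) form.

rotate(1, -90), rotate(0, 180), extend(1), rotate(0, 90)

t0: config: θ0=180°, θ1=90°, e=0
step 1 (rotate(1, -90)): config: θ0=180°, θ1=0°, e=0
step 2 (rotate(0, 180)): config: θ0=0°, θ1=0°, e=0
step 3 (extend(1)): config: θ0=0°, θ1=0°, e=1
step 4 (rotate(0, 90)): config: θ0=90°, θ1=0°, e=1
nothing shorter than 4 reaches the goal.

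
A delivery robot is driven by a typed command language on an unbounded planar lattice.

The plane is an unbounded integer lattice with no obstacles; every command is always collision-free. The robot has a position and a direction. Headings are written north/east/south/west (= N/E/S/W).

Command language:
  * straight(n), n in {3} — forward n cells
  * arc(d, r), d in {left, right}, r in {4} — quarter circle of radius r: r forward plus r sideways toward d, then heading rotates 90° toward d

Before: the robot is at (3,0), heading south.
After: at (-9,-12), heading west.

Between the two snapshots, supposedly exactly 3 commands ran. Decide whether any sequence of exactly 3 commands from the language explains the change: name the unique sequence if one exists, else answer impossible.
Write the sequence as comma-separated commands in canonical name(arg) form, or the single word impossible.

key: position moved to (-9,-12) AND the heading swung to W — translation plus rotation needed
initial: at (3,0), heading south
1. arc(right, 4) → at (-1,-4), heading west
2. arc(left, 4) → at (-5,-8), heading south
3. arc(right, 4) → at (-9,-12), heading west
all 27 alternatives checked — unique.

arc(right, 4), arc(left, 4), arc(right, 4)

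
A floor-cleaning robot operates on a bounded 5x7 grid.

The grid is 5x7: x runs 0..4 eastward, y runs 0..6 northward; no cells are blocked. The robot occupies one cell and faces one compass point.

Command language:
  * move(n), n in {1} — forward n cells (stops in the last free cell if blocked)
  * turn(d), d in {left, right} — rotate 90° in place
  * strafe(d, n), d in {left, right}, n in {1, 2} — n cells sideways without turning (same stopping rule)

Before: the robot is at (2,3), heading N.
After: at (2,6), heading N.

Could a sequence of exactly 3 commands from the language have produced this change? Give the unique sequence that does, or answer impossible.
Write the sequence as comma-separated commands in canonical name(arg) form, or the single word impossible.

key: heading stays N — no command in the sequence turns
from: at (2,3), heading N
t=1 move(1) ⇒ at (2,4), heading N
t=2 move(1) ⇒ at (2,5), heading N
t=3 move(1) ⇒ at (2,6), heading N
no other 3-command option fits: unique.

move(1), move(1), move(1)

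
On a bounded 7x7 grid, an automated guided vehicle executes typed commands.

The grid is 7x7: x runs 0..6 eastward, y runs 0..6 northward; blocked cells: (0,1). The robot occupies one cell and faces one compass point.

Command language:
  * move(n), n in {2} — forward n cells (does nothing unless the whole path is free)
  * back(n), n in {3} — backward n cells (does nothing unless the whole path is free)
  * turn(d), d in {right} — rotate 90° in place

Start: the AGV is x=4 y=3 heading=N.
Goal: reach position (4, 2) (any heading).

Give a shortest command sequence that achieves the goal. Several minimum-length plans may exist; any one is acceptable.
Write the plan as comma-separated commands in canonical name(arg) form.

move(2), back(3)

from: x=4 y=3 heading=N
[1] after move(2): x=4 y=5 heading=N
[2] after back(3): x=4 y=2 heading=N
nothing shorter than 2 reaches the goal.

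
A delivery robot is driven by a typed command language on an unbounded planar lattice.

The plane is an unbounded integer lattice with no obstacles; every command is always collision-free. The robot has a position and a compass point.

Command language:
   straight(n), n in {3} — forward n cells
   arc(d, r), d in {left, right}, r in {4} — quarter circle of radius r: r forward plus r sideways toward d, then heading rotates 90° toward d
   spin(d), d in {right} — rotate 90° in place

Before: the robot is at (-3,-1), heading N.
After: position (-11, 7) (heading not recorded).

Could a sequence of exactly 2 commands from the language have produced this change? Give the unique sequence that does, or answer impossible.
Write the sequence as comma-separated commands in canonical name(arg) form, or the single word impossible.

arc(left, 4), arc(right, 4)

key: order matters: swapping arc(left, 4) and arc(right, 4) lands elsewhere
from: at (-3,-1), heading N
t=1 arc(left, 4) ⇒ at (-7,3), heading W
t=2 arc(right, 4) ⇒ at (-11,7), heading N
no other 2-command option fits: unique.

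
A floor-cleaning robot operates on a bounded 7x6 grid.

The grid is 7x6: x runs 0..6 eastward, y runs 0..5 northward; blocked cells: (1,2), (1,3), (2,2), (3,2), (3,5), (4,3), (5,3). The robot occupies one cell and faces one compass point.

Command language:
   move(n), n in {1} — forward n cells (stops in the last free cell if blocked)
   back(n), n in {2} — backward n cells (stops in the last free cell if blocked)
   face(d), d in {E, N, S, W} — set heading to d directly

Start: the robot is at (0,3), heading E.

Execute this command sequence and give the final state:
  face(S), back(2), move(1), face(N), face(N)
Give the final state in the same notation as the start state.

at (0,4), heading N

t0: at (0,3), heading E
[1] after face(S): at (0,3), heading S
[2] after back(2): at (0,5), heading S
[3] after move(1): at (0,4), heading S
[4] after face(N): at (0,4), heading N
[5] after face(N): at (0,4), heading N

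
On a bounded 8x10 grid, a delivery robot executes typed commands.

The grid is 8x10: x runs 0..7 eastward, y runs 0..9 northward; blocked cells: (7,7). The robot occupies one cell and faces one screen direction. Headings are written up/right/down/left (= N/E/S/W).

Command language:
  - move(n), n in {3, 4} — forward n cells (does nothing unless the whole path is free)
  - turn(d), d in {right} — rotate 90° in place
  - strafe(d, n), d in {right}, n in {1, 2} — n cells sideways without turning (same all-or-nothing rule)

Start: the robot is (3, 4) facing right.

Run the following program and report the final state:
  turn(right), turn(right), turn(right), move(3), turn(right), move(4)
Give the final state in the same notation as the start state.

t0: (3, 4) facing right
[1] after turn(right): (3, 4) facing down
[2] after turn(right): (3, 4) facing left
[3] after turn(right): (3, 4) facing up
[4] after move(3): (3, 7) facing up
[5] after turn(right): (3, 7) facing right
[6] after move(4): (3, 7) facing right

(3, 7) facing right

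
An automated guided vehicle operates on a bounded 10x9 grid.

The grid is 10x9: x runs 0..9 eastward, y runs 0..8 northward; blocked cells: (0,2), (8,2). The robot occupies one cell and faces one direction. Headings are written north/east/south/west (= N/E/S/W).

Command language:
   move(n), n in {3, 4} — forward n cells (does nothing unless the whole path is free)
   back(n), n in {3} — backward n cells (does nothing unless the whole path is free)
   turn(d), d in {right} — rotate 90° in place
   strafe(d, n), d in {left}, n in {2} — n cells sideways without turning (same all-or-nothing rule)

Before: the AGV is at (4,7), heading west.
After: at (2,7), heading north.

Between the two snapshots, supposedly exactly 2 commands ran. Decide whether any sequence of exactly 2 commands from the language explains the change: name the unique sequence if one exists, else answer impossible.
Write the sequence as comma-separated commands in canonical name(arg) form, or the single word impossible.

turn(right), strafe(left, 2)

key: running strafe(left, 2) before turn(right) would end elsewhere — order is forced
from: at (4,7), heading west
step 1 (turn(right)): at (4,7), heading north
step 2 (strafe(left, 2)): at (2,7), heading north
no other 2-command option fits: unique.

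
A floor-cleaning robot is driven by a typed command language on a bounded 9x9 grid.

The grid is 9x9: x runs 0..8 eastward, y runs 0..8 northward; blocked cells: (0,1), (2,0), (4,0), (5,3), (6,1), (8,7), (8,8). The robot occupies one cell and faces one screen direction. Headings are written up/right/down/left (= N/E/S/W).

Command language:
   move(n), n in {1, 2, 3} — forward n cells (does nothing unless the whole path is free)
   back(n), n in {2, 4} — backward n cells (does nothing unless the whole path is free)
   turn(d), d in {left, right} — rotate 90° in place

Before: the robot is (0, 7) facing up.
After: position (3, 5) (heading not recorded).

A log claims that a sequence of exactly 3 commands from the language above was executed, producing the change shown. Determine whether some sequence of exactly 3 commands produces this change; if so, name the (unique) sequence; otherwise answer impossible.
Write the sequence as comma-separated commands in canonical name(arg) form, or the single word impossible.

key: order matters: swapping back(2) and move(3) lands elsewhere
t0: (0, 7) facing up
1. back(2) → (0, 5) facing up
2. turn(right) → (0, 5) facing right
3. move(3) → (3, 5) facing right
all 343 alternatives checked — unique.

back(2), turn(right), move(3)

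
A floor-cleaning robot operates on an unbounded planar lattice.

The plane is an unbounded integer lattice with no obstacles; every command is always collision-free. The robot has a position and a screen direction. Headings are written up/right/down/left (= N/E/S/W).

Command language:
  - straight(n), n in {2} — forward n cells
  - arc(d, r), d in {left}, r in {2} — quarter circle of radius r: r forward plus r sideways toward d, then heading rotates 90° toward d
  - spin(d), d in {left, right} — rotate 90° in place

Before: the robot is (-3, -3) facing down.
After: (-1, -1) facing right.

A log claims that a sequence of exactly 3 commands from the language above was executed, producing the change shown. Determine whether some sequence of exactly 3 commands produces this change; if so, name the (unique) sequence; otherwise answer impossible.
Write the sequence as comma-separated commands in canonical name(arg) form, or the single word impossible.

key: running spin(right) before spin(left) would end elsewhere — order is forced
initial: (-3, -3) facing down
[1] after spin(left): (-3, -3) facing right
[2] after arc(left, 2): (-1, -1) facing up
[3] after spin(right): (-1, -1) facing right
no rival 3-sequence matches.

spin(left), arc(left, 2), spin(right)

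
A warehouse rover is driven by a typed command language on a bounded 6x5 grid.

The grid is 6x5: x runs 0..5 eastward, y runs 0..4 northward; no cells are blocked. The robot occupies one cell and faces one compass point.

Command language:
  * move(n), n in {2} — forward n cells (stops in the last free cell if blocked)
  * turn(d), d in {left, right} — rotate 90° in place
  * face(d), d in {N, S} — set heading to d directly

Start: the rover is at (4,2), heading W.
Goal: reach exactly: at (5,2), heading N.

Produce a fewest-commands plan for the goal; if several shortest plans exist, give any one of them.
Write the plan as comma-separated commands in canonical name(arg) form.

turn(left), turn(left), move(2), turn(left)

begin: at (4,2), heading W
t=1 turn(left) ⇒ at (4,2), heading S
t=2 turn(left) ⇒ at (4,2), heading E
t=3 move(2) ⇒ at (5,2), heading E
t=4 turn(left) ⇒ at (5,2), heading N
shorter routes all fall short; 4 is best.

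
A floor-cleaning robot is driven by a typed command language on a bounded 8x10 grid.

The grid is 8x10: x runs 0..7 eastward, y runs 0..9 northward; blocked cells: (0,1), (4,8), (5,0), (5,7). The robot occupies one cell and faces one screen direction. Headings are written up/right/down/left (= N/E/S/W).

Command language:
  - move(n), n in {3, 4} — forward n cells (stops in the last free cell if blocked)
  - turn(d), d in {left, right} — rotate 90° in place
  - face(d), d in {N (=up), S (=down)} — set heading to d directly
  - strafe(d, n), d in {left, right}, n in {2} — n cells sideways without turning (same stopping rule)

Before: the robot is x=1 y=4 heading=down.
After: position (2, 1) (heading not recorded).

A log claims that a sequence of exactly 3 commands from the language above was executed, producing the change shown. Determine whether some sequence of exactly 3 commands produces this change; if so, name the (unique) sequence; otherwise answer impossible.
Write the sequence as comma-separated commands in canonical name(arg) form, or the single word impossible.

key: order matters: swapping strafe(right, 2) and move(3) lands elsewhere
from: x=1 y=4 heading=down
[1] after strafe(right, 2): x=0 y=4 heading=down
[2] after strafe(left, 2): x=2 y=4 heading=down
[3] after move(3): x=2 y=1 heading=down
no rival 3-sequence matches.

strafe(right, 2), strafe(left, 2), move(3)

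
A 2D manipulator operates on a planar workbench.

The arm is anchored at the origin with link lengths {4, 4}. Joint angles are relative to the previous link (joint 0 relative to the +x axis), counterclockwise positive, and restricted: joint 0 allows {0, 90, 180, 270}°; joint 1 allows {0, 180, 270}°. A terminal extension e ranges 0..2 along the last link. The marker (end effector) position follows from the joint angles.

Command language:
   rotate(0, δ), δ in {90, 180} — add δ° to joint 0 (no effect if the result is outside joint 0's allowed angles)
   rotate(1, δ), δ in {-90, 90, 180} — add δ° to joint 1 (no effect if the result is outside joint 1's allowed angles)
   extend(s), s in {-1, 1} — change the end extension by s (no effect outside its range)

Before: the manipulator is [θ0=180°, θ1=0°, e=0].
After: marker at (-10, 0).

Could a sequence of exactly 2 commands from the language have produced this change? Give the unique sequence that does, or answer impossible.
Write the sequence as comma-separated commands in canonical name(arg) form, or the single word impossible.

start: [θ0=180°, θ1=0°, e=0]
t=1 extend(1) ⇒ [θ0=180°, θ1=0°, e=1]
t=2 extend(1) ⇒ [θ0=180°, θ1=0°, e=2]
all 49 alternatives checked — unique.

extend(1), extend(1)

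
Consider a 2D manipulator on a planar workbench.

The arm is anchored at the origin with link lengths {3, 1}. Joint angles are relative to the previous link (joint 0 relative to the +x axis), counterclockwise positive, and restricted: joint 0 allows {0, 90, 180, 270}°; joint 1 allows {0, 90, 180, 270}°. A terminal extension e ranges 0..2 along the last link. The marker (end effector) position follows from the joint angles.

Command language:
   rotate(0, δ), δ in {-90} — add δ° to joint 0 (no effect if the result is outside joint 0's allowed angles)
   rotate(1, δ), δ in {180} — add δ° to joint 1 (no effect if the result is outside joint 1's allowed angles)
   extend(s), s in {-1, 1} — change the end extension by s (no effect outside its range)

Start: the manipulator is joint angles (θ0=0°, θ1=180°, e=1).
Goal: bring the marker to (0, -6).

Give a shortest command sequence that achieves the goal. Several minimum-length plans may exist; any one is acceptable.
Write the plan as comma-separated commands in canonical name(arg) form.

rotate(1, 180), rotate(0, -90), extend(1)

initial: joint angles (θ0=0°, θ1=180°, e=1)
[1] after rotate(1, 180): joint angles (θ0=0°, θ1=0°, e=1)
[2] after rotate(0, -90): joint angles (θ0=270°, θ1=0°, e=1)
[3] after extend(1): joint angles (θ0=270°, θ1=0°, e=2)
nothing shorter than 3 reaches the goal.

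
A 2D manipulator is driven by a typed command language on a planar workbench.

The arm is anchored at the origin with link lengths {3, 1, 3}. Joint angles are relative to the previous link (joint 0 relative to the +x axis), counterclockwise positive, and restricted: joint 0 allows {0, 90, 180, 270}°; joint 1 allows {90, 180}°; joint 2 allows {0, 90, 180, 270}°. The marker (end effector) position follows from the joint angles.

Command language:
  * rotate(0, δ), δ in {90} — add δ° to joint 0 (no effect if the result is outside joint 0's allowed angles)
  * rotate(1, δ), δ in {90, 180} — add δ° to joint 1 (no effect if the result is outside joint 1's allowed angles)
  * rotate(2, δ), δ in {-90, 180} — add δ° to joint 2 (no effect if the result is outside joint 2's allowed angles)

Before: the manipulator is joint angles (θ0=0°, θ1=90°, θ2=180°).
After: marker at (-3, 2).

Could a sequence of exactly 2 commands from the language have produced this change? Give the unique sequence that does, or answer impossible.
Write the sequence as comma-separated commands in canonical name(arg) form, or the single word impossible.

rotate(0, 90), rotate(0, 90)

from: joint angles (θ0=0°, θ1=90°, θ2=180°)
step 1 (rotate(0, 90)): joint angles (θ0=90°, θ1=90°, θ2=180°)
step 2 (rotate(0, 90)): joint angles (θ0=180°, θ1=90°, θ2=180°)
uniquely the one of 25 2-step routes that fits.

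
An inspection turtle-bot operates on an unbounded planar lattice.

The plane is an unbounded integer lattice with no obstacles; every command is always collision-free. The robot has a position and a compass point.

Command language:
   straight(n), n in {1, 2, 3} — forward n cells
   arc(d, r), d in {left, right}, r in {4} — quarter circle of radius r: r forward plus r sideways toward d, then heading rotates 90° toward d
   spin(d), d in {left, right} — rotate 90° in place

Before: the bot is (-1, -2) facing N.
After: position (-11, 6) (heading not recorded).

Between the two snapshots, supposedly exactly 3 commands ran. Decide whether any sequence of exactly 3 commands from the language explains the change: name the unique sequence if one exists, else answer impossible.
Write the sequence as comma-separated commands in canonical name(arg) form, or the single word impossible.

arc(left, 4), straight(2), arc(right, 4)

key: order matters: swapping arc(left, 4) and arc(right, 4) lands elsewhere
start: (-1, -2) facing N
step 1 (arc(left, 4)): (-5, 2) facing W
step 2 (straight(2)): (-7, 2) facing W
step 3 (arc(right, 4)): (-11, 6) facing N
all 343 alternatives checked — unique.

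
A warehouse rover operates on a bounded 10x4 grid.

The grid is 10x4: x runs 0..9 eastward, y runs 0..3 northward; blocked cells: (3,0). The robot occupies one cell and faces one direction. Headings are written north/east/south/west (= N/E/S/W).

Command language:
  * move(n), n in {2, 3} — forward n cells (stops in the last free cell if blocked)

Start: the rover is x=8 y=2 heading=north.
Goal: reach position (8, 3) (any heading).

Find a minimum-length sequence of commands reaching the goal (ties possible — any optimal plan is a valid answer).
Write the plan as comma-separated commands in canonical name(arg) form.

move(2)

start: x=8 y=2 heading=north
step 1 (move(2)): x=8 y=3 heading=north
no 0-step plan works, so 1 is optimal.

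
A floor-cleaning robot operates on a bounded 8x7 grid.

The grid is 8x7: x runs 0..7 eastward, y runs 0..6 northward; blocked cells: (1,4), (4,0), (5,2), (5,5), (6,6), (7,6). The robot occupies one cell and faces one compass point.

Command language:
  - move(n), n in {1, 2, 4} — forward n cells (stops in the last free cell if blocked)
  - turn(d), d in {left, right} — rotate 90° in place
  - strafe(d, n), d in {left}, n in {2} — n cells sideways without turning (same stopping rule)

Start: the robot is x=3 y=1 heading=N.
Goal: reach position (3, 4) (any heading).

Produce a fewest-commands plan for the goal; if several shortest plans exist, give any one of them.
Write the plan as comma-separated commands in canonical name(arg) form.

move(2), move(1)

initial: x=3 y=1 heading=N
step 1 (move(2)): x=3 y=3 heading=N
step 2 (move(1)): x=3 y=4 heading=N
minimal: 2 command(s), checked below 2.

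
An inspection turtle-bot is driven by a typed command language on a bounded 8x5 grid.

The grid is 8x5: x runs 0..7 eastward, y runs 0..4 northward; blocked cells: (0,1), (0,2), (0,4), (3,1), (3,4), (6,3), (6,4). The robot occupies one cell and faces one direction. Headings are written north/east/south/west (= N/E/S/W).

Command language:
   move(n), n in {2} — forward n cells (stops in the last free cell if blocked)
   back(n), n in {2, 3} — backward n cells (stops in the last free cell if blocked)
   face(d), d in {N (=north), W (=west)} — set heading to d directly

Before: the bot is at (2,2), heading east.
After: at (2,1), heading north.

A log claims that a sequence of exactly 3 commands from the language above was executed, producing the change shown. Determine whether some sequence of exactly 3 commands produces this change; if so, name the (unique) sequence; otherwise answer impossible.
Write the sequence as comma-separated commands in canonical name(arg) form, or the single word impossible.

face(N), move(2), back(3)

key: running back(3) before face(N) would end elsewhere — order is forced
from: at (2,2), heading east
step 1 (face(N)): at (2,2), heading north
step 2 (move(2)): at (2,4), heading north
step 3 (back(3)): at (2,1), heading north
no rival 3-sequence matches.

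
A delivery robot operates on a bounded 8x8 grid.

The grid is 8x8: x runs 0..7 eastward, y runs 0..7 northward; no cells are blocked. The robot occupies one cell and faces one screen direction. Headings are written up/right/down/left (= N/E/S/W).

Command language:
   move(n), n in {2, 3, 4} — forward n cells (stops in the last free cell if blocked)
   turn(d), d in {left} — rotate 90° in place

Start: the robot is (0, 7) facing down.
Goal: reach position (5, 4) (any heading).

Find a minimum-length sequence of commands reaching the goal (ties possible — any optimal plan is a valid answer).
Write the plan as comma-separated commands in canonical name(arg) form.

move(3), turn(left), move(3), move(2)

begin: (0, 7) facing down
step 1 (move(3)): (0, 4) facing down
step 2 (turn(left)): (0, 4) facing right
step 3 (move(3)): (3, 4) facing right
step 4 (move(2)): (5, 4) facing right
no 3-step plan works, so 4 is optimal.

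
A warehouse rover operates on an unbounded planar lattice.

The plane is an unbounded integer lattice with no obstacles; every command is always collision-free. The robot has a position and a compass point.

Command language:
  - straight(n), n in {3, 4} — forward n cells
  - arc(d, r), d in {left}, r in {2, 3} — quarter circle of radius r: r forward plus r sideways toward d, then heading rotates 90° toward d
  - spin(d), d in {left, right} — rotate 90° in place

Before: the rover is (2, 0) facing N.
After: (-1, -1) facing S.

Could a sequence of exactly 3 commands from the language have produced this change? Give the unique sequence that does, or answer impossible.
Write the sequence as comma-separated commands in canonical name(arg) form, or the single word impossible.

arc(left, 3), spin(left), straight(4)

key: running straight(4) before arc(left, 3) would end elsewhere — order is forced
start: (2, 0) facing N
step 1 (arc(left, 3)): (-1, 3) facing W
step 2 (spin(left)): (-1, 3) facing S
step 3 (straight(4)): (-1, -1) facing S
all 216 alternatives checked — unique.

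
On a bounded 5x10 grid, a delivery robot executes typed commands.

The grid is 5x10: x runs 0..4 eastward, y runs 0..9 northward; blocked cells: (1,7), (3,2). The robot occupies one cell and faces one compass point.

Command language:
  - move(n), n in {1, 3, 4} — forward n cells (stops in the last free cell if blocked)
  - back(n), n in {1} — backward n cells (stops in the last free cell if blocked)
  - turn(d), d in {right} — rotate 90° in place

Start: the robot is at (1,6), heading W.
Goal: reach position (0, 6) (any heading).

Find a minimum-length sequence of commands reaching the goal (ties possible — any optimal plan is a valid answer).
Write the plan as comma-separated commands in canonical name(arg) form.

move(4)

initial: at (1,6), heading W
step 1 (move(4)): at (0,6), heading W
no 0-step plan works, so 1 is optimal.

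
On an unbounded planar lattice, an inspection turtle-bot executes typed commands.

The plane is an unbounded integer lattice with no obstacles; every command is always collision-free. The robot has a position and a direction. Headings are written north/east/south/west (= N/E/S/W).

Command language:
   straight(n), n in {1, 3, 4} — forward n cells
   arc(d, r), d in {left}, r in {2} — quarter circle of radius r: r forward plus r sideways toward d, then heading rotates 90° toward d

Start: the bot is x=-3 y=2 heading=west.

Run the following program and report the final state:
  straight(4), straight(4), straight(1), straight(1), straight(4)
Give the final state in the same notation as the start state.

x=-17 y=2 heading=west

begin: x=-3 y=2 heading=west
1. straight(4) → x=-7 y=2 heading=west
2. straight(4) → x=-11 y=2 heading=west
3. straight(1) → x=-12 y=2 heading=west
4. straight(1) → x=-13 y=2 heading=west
5. straight(4) → x=-17 y=2 heading=west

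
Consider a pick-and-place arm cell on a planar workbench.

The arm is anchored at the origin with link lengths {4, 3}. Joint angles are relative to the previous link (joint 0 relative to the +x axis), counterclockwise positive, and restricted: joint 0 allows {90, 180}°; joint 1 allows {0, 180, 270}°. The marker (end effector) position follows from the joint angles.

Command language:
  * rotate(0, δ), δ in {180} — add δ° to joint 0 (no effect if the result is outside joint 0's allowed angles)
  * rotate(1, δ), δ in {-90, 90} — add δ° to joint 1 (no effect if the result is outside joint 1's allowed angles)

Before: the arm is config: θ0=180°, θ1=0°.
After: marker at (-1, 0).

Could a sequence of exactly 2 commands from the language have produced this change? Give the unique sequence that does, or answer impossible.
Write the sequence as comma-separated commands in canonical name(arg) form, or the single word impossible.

rotate(1, -90), rotate(1, -90)

initial: config: θ0=180°, θ1=0°
t=1 rotate(1, -90) ⇒ config: θ0=180°, θ1=270°
t=2 rotate(1, -90) ⇒ config: θ0=180°, θ1=180°
no other 2-command option fits: unique.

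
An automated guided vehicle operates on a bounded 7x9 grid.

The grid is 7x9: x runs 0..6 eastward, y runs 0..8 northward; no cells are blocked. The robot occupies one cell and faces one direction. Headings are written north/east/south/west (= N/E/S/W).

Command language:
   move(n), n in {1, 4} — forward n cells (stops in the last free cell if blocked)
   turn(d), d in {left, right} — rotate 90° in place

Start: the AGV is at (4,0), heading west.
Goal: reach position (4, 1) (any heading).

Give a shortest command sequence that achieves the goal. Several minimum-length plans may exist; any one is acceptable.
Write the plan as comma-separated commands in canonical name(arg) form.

turn(right), move(1)

begin: at (4,0), heading west
[1] after turn(right): at (4,0), heading north
[2] after move(1): at (4,1), heading north
no 1-step plan works, so 2 is optimal.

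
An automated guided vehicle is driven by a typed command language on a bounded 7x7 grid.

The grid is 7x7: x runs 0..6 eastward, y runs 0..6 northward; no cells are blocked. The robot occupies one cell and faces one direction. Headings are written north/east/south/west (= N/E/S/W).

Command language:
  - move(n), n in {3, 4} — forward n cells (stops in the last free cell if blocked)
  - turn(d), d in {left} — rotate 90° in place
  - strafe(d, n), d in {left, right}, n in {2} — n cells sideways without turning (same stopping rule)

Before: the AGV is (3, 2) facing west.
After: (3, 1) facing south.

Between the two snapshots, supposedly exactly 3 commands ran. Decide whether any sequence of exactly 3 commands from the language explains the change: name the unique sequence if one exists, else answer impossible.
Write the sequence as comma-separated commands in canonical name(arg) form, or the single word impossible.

strafe(right, 2), turn(left), move(3)

key: running move(3) before strafe(right, 2) would end elsewhere — order is forced
t0: (3, 2) facing west
t=1 strafe(right, 2) ⇒ (3, 4) facing west
t=2 turn(left) ⇒ (3, 4) facing south
t=3 move(3) ⇒ (3, 1) facing south
no other 3-command option fits: unique.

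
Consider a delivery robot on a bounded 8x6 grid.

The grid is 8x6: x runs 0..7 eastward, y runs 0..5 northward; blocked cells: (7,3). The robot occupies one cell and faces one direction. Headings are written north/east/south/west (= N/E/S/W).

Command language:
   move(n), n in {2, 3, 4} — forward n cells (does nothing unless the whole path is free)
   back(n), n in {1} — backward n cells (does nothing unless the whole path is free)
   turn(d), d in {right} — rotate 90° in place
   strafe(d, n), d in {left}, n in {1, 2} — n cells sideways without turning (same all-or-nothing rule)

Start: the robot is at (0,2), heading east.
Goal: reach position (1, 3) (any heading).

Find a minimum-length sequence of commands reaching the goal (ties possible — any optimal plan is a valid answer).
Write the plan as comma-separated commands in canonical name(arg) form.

initial: at (0,2), heading east
[1] after move(2): at (2,2), heading east
[2] after strafe(left, 1): at (2,3), heading east
[3] after back(1): at (1,3), heading east
minimal: 3 command(s), checked below 3.

move(2), strafe(left, 1), back(1)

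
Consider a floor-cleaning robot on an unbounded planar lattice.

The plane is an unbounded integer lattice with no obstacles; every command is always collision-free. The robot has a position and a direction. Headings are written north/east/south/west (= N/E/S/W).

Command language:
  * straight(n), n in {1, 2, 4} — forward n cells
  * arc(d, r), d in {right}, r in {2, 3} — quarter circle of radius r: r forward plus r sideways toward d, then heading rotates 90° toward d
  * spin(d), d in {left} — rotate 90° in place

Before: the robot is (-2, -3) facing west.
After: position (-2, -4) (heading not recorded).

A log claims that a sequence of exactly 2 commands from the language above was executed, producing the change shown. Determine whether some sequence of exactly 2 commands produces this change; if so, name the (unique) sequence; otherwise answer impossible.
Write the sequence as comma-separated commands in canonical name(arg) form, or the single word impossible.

spin(left), straight(1)

key: running straight(1) before spin(left) would end elsewhere — order is forced
from: (-2, -3) facing west
step 1 (spin(left)): (-2, -3) facing south
step 2 (straight(1)): (-2, -4) facing south
uniquely the one of 36 2-step routes that fits.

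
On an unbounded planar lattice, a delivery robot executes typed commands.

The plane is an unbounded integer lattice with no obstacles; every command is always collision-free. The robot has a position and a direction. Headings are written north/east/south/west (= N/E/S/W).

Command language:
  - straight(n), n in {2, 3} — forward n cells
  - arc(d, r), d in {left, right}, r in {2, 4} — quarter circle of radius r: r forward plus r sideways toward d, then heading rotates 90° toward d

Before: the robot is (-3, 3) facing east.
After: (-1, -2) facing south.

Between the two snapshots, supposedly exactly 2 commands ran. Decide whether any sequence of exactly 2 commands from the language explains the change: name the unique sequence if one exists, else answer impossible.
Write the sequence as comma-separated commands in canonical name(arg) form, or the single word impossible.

arc(right, 2), straight(3)

key: order matters: swapping arc(right, 2) and straight(3) lands elsewhere
from: (-3, 3) facing east
1. arc(right, 2) → (-1, 1) facing south
2. straight(3) → (-1, -2) facing south
all 36 alternatives checked — unique.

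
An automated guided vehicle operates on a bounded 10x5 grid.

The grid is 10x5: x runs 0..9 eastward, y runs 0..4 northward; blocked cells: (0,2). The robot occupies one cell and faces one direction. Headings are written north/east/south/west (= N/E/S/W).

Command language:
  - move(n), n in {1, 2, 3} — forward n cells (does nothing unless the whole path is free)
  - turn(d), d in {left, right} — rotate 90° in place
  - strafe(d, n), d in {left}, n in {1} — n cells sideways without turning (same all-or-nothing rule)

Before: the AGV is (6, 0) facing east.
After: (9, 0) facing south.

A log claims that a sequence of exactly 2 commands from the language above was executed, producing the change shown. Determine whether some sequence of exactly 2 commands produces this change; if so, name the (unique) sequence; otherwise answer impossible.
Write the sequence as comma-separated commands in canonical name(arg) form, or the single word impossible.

key: order matters: swapping move(3) and turn(right) lands elsewhere
t0: (6, 0) facing east
[1] after move(3): (9, 0) facing east
[2] after turn(right): (9, 0) facing south
uniquely the one of 36 2-step routes that fits.

move(3), turn(right)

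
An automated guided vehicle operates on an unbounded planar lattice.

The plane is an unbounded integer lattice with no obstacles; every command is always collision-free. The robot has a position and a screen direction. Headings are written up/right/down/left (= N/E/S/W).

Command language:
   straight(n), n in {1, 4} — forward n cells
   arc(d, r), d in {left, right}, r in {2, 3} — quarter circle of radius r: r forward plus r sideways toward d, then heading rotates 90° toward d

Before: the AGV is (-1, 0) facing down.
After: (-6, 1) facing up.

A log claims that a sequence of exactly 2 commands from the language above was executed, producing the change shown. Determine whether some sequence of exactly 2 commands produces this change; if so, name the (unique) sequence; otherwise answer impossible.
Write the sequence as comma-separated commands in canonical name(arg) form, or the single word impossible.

key: running arc(right, 3) before arc(right, 2) would end elsewhere — order is forced
begin: (-1, 0) facing down
1. arc(right, 2) → (-3, -2) facing left
2. arc(right, 3) → (-6, 1) facing up
uniquely the one of 36 2-step routes that fits.

arc(right, 2), arc(right, 3)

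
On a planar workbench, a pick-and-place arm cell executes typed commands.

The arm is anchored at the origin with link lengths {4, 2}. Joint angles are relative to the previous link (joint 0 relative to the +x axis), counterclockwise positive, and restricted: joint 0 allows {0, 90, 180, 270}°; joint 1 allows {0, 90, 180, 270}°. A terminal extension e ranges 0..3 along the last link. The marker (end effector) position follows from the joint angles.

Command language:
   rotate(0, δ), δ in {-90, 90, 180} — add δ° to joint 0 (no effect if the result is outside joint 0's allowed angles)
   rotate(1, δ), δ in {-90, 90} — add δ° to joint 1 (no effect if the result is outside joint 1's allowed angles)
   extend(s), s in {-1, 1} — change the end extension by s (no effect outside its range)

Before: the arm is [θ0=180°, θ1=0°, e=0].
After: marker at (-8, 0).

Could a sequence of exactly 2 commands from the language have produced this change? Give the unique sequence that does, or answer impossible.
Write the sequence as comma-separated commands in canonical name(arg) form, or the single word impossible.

extend(1), extend(1)

initial: [θ0=180°, θ1=0°, e=0]
step 1 (extend(1)): [θ0=180°, θ1=0°, e=1]
step 2 (extend(1)): [θ0=180°, θ1=0°, e=2]
no other 2-command option fits: unique.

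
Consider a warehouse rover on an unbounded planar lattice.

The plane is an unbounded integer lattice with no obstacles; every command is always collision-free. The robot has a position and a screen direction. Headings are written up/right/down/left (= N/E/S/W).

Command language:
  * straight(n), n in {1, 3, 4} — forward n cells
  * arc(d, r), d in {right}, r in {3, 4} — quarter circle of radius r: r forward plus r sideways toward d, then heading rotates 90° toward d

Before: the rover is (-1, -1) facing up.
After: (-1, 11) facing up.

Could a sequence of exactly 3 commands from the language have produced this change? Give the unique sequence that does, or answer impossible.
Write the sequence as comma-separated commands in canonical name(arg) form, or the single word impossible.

straight(4), straight(4), straight(4)

key: heading stays N — no command in the sequence turns
from: (-1, -1) facing up
[1] after straight(4): (-1, 3) facing up
[2] after straight(4): (-1, 7) facing up
[3] after straight(4): (-1, 11) facing up
uniquely the one of 125 3-step routes that fits.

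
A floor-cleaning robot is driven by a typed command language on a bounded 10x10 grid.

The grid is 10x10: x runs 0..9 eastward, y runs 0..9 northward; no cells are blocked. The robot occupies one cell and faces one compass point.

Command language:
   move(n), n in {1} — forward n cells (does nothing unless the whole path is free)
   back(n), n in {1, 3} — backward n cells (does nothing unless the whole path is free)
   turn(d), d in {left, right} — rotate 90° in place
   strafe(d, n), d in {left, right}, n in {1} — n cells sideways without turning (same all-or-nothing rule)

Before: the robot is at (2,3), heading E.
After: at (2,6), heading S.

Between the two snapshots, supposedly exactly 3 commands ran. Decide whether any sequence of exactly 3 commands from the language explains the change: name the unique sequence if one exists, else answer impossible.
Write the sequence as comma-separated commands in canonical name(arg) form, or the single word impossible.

back(3), turn(right), back(3)

key: the first back(3) would leave the grid, so it does nothing
t0: at (2,3), heading E
[1] after back(3): at (2,3), heading E
[2] after turn(right): at (2,3), heading S
[3] after back(3): at (2,6), heading S
uniquely the one of 343 3-step routes that fits.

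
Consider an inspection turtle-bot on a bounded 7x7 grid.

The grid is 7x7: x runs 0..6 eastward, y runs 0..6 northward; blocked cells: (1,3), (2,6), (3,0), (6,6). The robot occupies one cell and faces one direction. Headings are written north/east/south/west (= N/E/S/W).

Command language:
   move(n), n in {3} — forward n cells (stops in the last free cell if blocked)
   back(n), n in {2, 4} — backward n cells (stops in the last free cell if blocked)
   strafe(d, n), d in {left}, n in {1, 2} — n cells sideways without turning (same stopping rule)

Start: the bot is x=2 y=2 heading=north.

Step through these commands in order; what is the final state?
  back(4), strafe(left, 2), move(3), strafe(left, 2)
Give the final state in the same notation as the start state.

x=0 y=3 heading=north

t0: x=2 y=2 heading=north
step 1 (back(4)): x=2 y=0 heading=north
step 2 (strafe(left, 2)): x=0 y=0 heading=north
step 3 (move(3)): x=0 y=3 heading=north
step 4 (strafe(left, 2)): x=0 y=3 heading=north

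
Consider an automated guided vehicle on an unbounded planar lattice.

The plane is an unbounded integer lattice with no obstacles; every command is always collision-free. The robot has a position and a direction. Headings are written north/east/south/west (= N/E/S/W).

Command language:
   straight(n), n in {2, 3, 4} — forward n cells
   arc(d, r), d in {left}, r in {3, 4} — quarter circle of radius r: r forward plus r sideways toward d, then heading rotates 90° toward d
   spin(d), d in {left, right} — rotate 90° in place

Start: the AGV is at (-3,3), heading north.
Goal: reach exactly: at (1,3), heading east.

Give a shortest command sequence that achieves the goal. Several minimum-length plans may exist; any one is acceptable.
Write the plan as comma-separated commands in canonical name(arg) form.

spin(right), straight(4)

t0: at (-3,3), heading north
1. spin(right) → at (-3,3), heading east
2. straight(4) → at (1,3), heading east
no 1-step plan works, so 2 is optimal.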